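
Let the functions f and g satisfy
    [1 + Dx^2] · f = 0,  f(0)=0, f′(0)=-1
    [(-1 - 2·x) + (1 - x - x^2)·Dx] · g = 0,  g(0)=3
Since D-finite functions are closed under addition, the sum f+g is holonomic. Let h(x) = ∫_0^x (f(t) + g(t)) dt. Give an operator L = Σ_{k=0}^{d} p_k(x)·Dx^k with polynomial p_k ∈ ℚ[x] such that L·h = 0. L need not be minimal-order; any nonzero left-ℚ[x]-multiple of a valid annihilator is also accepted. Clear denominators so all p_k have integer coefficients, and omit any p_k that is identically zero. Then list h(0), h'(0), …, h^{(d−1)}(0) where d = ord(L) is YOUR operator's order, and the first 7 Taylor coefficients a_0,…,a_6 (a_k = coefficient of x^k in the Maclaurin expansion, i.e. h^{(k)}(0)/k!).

L = (-19 - 48·x - 31·x^2 - 24·x^3 - 5·x^4 - 2·x^5)·Dx + (5 - x - 4·x^2 - 7·x^3 - 6·x^4 - 3·x^5 - x^6)·Dx^2 + (-19 - 48·x - 31·x^2 - 24·x^3 - 5·x^4 - 2·x^5)·Dx^3 + (5 - x - 4·x^2 - 7·x^3 - 6·x^4 - 3·x^5 - x^6)·Dx^4  (order 4).
h: a_k = 0, 3, 1, 2, 55/24, 3, 2879/720, …
ICs: h(0) = 0, h′(0) = 3, h′′(0) = 2, h′′′(0) = 12.

f: a_k = 0, -1, 0, 1/6, 0, -1/120, 0, …
g: a_k = 3, 3, 6, 9, 15, 24, 39, …
Sum ⇒ L₀ = lclm(L_f,L_g) in ℚ(x)⟨Dx⟩.
h=∫₀ˣh₀: take L = L₀·Dx.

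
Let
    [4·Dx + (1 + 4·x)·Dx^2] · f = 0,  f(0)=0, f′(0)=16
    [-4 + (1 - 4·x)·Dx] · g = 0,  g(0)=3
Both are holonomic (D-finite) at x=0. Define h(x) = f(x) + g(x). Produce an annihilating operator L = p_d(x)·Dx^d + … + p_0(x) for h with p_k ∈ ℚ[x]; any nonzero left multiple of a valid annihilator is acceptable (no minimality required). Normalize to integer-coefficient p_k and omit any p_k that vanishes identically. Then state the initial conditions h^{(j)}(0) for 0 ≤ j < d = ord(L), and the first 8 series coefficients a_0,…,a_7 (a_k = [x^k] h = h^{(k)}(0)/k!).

f: a_k = 0, 16, -32, 256/3, -256, 4096/5, -8192/3, 65536/7, …
g: a_k = 3, 12, 48, 192, 768, 3072, 12288, 49152, …
h₀=f+g: left-lcm gives L₀, ord ≤ 3.
L = (-160 - 128·x)·Dx + (-16 - 256·x - 256·x^2)·Dx^2 + (3 + 4·x - 48·x^2 - 64·x^3)·Dx^3  (order 3).
h: a_k = 3, 28, 16, 832/3, 512, 19456/5, 28672/3, 409600/7, …
ICs: h(0) = 3, h′(0) = 28, h′′(0) = 32.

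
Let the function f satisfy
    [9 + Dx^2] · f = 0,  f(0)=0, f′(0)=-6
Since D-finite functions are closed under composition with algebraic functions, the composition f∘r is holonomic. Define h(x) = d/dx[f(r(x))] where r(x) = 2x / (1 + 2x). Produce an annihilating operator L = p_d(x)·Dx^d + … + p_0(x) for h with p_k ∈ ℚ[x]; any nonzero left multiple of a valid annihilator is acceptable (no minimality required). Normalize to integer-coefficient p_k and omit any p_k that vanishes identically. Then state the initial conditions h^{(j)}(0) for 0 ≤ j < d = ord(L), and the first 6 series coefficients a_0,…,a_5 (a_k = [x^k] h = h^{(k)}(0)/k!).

L = (60 + 96·x + 96·x^2) + (12 + 72·x + 144·x^2 + 96·x^3)·Dx + (1 + 8·x + 24·x^2 + 32·x^3 + 16·x^4)·Dx^2  (order 2).
h: a_k = -12, 48, 72, -1344, 7032, -24480, …
ICs: h(0) = -12, h′(0) = 48.

f: a_k = 0, -6, 0, 9, 0, -81/20, …
Substitute x→r, Dx→(1/r')Dx; clear ⇒ L₀.
h=h₀': d/dx-closure on L₀ ⇒ L.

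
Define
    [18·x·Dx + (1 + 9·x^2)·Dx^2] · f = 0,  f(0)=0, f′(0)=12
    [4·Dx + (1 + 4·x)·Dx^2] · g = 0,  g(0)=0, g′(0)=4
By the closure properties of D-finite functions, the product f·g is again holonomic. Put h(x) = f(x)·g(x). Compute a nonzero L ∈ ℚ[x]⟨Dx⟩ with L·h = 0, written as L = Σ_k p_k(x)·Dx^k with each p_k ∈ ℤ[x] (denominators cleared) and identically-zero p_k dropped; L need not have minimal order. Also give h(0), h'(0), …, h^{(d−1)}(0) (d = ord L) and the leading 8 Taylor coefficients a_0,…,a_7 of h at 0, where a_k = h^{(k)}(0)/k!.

f: a_k = 0, 12, 0, -36, 0, 972/5, 0, -8748/7, …
g: a_k = 0, 4, -8, 64/3, -64, 1024/5, -2048/3, 16384/7, …
h₀=f·g: eliminate ⇒ L₀, order ≤ 2·2.
L = (2448 + 17280·x + 76464·x^2 + 518400·x^3 + 1399680·x^4 + 2426112·x^5 + 1679616·x^7)·Dx + (452 + 10800·x + 98028·x^2 + 491184·x^3 + 1840320·x^4 + 4339008·x^5 + 6531840·x^6 + 1259712·x^7 + 5878656·x^8)·Dx^2 + (136 + 1912·x + 18576·x^2 + 103608·x^3 + 389448·x^4 + 1100304·x^5 + 2239488·x^6 + 3277584·x^7 + 1259712·x^8 + 3359232·x^9)·Dx^3 + (13 + 176·x + 1234·x^2 + 6048·x^3 + 22833·x^4 + 68688·x^5 + 154224·x^6 + 279936·x^7 + 399492·x^8 + 209952·x^9 + 419904·x^10)·Dx^4  (order 4).
h: a_k = 0, 0, 48, -96, 112, -480, 12336/5, -37216/5, …
ICs: h(0) = 0, h′(0) = 0, h′′(0) = 96, h′′′(0) = -576.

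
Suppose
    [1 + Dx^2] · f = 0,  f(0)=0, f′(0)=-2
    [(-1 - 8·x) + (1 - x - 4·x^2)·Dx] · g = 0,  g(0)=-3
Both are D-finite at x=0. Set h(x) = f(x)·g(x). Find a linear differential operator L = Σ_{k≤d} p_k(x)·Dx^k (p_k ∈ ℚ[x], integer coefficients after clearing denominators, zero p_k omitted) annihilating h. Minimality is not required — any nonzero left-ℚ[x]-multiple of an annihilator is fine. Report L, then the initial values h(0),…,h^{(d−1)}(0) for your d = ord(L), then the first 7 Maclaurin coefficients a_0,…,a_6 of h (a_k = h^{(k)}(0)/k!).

L = (7 + x + 4·x^2) + (2 + 16·x)·Dx + (-1 + x + 4·x^2)·Dx^2  (order 2).
h: a_k = 0, 6, 6, 29, 53, 3381/20, 7621/20, …
ICs: h(0) = 0, h′(0) = 6.

f: a_k = 0, -2, 0, 1/3, 0, -1/60, 0, …
g: a_k = -3, -3, -15, -27, -87, -195, -543, …
f·g: L₀ = L_f ⊗_s L_g, ord ≤ 2·1.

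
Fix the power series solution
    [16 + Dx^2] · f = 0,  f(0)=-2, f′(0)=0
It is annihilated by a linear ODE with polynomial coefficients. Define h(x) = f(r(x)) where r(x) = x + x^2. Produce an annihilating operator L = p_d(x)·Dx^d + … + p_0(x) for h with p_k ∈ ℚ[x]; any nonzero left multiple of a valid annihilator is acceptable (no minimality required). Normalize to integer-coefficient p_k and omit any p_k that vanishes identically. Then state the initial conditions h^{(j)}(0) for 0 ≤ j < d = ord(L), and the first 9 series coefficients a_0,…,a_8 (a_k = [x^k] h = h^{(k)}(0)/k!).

L = (16 + 96·x + 192·x^2 + 128·x^3) - 2·Dx + (1 + 2·x)·Dx^2  (order 2).
h: a_k = -2, 0, 16, 32, -16/3, -256/3, -5248/45, -256/15, 46016/315, …
ICs: h(0) = -2, h′(0) = 0.

f: a_k = -2, 0, 16, 0, -64/3, 0, 512/45, 0, -1024/315, …
L₀ from L_f via x↦r, Dx↦r'^{-1}Dx.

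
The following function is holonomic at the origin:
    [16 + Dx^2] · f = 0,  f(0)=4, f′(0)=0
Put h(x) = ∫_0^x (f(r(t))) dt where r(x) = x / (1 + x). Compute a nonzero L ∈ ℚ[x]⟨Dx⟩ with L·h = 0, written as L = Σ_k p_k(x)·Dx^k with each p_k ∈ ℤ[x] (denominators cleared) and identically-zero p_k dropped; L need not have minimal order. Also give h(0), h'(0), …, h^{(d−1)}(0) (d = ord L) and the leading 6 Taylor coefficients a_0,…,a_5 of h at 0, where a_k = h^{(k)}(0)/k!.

f: a_k = 4, 0, -32, 0, 128/3, 0, …
Change of var in L_f (x↦r) gives L₀.
∫: right-multiply L₀ by Dx.
L = 16·Dx + (2 + 6·x + 6·x^2 + 2·x^3)·Dx^2 + (1 + 4·x + 6·x^2 + 4·x^3 + x^4)·Dx^3  (order 3).
h: a_k = 0, 4, 0, -32/3, 16, -32/3, …
ICs: h(0) = 0, h′(0) = 4, h′′(0) = 0.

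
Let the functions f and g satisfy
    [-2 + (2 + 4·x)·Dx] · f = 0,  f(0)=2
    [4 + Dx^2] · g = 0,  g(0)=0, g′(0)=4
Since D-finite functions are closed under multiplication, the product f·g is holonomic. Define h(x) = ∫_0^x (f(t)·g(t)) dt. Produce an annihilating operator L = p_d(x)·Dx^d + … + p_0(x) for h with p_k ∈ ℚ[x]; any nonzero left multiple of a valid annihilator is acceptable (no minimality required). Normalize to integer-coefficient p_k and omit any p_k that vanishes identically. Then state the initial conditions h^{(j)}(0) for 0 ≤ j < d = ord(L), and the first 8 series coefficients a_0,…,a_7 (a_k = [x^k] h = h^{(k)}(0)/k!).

L = (7 + 16·x + 16·x^2)·Dx + (-2 - 4·x)·Dx^2 + (1 + 4·x + 4·x^2)·Dx^3  (order 3).
h: a_k = 0, 0, 4, 8/3, -7/3, -4/15, -19/90, 27/35, …
ICs: h(0) = 0, h′(0) = 0, h′′(0) = 8.

f: a_k = 2, 2, -1, 1, -5/4, 7/4, -21/8, 33/8, …
g: a_k = 0, 4, 0, -8/3, 0, 8/15, 0, -16/315, …
Sym-product of L_f,L_g gives L₀ (≤ ord 2).
h=∫₀ˣh₀: take L = L₀·Dx.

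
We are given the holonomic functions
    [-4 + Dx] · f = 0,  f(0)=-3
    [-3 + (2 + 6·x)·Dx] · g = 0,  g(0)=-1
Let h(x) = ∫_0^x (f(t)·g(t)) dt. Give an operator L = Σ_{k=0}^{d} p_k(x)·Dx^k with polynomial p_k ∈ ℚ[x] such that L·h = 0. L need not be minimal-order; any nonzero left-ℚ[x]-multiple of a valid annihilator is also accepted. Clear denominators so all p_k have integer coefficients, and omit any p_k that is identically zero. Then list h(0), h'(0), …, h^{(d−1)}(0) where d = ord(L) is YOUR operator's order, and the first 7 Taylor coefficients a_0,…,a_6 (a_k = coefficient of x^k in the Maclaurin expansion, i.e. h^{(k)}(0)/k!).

f: a_k = -3, -12, -24, -32, -32, -128/5, -256/15, …
g: a_k = -1, -3/2, 9/8, -27/16, 405/128, -1701/256, 15309/1024, …
h₀=f·g: eliminate ⇒ L₀, order ≤ 1·1.
∫: right-multiply L₀ by Dx.
L = (-11 - 24·x)·Dx + (2 + 6·x)·Dx^2  (order 2).
h: a_k = 0, 3, 33/4, 103/8, 953/64, 8161/640, 76883/7680, …
ICs: h(0) = 0, h′(0) = 3.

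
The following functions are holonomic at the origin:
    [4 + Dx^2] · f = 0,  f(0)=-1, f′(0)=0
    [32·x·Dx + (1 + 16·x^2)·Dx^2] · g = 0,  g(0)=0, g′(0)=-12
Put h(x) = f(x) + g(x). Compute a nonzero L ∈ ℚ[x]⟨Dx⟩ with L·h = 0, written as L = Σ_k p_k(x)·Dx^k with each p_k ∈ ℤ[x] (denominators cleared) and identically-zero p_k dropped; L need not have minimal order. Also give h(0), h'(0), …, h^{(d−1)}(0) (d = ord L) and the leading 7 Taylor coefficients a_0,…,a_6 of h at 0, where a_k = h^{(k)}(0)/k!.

f: a_k = -1, 0, 2, 0, -2/3, 0, 4/45, …
g: a_k = 0, -12, 0, 64, 0, -3072/5, 0, …
f+g: L₀ = lclm(L_f,L_g), ord ≤ 2+2.
L = (-6016·x + 102400·x^3 + 32768·x^5)·Dx + (-28 + 1216·x^2 + 27648·x^4 + 16384·x^6)·Dx^2 + (-1504·x + 25600·x^3 + 8192·x^5)·Dx^3 + (-7 + 304·x^2 + 6912·x^4 + 4096·x^6)·Dx^4  (order 4).
h: a_k = -1, -12, 2, 64, -2/3, -3072/5, 4/45, …
ICs: h(0) = -1, h′(0) = -12, h′′(0) = 4, h′′′(0) = 384.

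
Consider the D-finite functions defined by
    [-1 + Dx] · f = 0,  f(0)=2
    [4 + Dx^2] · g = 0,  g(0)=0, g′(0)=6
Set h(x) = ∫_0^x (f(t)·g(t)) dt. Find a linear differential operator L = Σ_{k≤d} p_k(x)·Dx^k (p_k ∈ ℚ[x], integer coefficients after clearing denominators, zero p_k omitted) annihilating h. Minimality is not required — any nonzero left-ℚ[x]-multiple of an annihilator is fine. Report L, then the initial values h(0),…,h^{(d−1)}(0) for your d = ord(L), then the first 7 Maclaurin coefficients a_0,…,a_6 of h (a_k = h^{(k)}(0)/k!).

L = 5·Dx - 2·Dx^2 + Dx^3  (order 3).
h: a_k = 0, 0, 6, 4, -1/2, -6/5, -19/60, …
ICs: h(0) = 0, h′(0) = 0, h′′(0) = 12.

f: a_k = 2, 2, 1, 1/3, 1/12, 1/60, 1/360, …
g: a_k = 0, 6, 0, -4, 0, 4/5, 0, …
L₀ := L_f ⊗_s L_g (sym. prod.), ord ≤ 2.
∫: right-multiply L₀ by Dx.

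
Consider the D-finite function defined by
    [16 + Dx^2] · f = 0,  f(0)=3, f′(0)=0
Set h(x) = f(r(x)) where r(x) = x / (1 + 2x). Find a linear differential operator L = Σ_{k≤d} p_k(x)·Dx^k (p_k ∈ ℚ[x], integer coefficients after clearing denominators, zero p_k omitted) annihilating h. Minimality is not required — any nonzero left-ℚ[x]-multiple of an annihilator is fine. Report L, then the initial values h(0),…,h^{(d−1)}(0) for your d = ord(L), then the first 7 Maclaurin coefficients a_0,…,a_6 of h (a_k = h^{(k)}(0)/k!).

L = 16 + (4 + 24·x + 48·x^2 + 32·x^3)·Dx + (1 + 8·x + 24·x^2 + 32·x^3 + 16·x^4)·Dx^2  (order 2).
h: a_k = 3, 0, -24, 96, -256, 512, -9856/15, …
ICs: h(0) = 3, h′(0) = 0.

f: a_k = 3, 0, -24, 0, 32, 0, -256/15, …
Substitute x→r, Dx→(1/r')Dx; clear ⇒ L₀.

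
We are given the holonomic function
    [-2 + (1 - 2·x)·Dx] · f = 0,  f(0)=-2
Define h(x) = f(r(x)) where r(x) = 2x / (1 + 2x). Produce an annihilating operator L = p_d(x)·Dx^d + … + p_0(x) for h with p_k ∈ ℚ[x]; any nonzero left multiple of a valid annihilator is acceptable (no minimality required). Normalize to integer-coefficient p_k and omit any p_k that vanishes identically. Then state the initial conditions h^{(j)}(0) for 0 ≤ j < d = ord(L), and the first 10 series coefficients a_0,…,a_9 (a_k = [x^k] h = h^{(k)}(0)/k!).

L = 4 + (-1 + 4·x^2)·Dx  (order 1).
h: a_k = -2, -8, -16, -32, -64, -128, -256, -512, -1024, -2048, …
ICs: h(0) = -2.

f: a_k = -2, -4, -8, -16, -32, -64, -128, -256, -512, -1024, …
f∘r: x↦r, Dx↦Dx/r' in L_f ⇒ L₀.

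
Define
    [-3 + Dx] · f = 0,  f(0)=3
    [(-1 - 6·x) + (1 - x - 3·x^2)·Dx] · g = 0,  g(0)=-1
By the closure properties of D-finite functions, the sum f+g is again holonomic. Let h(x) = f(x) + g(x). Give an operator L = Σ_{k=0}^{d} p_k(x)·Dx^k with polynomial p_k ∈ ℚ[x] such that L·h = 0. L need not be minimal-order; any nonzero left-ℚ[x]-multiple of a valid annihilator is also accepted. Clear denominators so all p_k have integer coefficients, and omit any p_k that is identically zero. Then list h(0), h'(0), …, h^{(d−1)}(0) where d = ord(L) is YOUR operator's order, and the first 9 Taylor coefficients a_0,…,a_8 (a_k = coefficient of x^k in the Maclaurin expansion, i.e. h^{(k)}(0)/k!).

f: a_k = 3, 9, 27/2, 27/2, 81/8, 243/40, 243/80, 729/560, 2187/4480, …
g: a_k = -1, -1, -4, -7, -19, -40, -97, -217, -508, …
Sum ⇒ L₀ = lclm(L_f,L_g) in ℚ(x)⟨Dx⟩.
L = (15 + 9·x + 243·x^2 + 162·x^3) + (1 - 36·x - 99·x^2 + 54·x^3 + 81·x^4)·Dx + (-2 + 11·x + 6·x^2 - 36·x^3 - 27·x^4)·Dx^2  (order 2).
h: a_k = 2, 8, 19/2, 13/2, -71/8, -1357/40, -7517/80, -120791/560, -2273653/4480, …
ICs: h(0) = 2, h′(0) = 8.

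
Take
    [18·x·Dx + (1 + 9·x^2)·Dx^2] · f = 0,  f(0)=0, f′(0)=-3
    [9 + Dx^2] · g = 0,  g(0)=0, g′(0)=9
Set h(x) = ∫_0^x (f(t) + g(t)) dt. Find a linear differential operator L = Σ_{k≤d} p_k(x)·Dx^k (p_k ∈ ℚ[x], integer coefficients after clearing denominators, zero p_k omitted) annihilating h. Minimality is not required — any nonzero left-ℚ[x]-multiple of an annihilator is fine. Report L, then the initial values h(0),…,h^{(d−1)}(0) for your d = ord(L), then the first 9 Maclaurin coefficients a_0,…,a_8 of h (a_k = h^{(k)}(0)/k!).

L = (-1782·x + 20412·x^3 + 13122·x^5)·Dx^2 + (-9 + 567·x^2 + 6561·x^4 + 6561·x^6)·Dx^3 + (-198·x + 2268·x^3 + 1458·x^5)·Dx^4 + (-1 + 63·x^2 + 729·x^4 + 729·x^6)·Dx^5  (order 5).
h: a_k = 0, 0, 3, 0, -9/8, 0, -567/80, 0, 174231/4480, …
ICs: h(0) = 0, h′(0) = 0, h′′(0) = 6, h′′′(0) = 0, h′′′′(0) = -27.

f: a_k = 0, -3, 0, 9, 0, -243/5, 0, 2187/7, 0, …
g: a_k = 0, 9, 0, -27/2, 0, 243/40, 0, -729/560, 0, …
Weyl lclm of L_f,L_g ⇒ L₀ (ord ≤ 4).
h=∫h₀ ⇒ L = L₀·Dx.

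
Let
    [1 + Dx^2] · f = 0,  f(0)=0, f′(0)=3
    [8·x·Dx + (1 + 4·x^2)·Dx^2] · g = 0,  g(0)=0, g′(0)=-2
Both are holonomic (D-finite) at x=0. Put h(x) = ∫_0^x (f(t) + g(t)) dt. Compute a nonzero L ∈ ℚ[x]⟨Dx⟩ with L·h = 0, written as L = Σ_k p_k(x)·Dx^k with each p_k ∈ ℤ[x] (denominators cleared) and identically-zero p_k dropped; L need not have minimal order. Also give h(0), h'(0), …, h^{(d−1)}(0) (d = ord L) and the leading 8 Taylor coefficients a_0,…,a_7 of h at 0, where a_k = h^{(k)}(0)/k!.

L = (-376·x + 1600·x^3 + 128·x^5)·Dx^2 + (-7 + 76·x^2 + 432·x^4 + 64·x^6)·Dx^3 + (-376·x + 1600·x^3 + 128·x^5)·Dx^4 + (-7 + 76·x^2 + 432·x^4 + 64·x^6)·Dx^5  (order 5).
h: a_k = 0, 0, 1/2, 0, 13/24, 0, -17/16, 0, …
ICs: h(0) = 0, h′(0) = 0, h′′(0) = 1, h′′′(0) = 0, h′′′′(0) = 13.

f: a_k = 0, 3, 0, -1/2, 0, 1/40, 0, -1/1680, …
g: a_k = 0, -2, 0, 8/3, 0, -32/5, 0, 128/7, …
h₀=f+g: left-lcm gives L₀, ord ≤ 4.
h=∫₀ˣh₀: take L = L₀·Dx.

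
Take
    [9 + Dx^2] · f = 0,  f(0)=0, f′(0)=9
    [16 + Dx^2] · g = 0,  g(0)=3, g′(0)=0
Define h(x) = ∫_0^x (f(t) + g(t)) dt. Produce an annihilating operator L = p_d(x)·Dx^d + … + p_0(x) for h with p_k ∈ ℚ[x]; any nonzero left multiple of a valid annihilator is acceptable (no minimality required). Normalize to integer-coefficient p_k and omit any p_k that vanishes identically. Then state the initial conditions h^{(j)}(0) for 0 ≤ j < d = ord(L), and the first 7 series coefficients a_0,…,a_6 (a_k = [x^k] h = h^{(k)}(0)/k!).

L = 144·Dx + 25·Dx^3 + Dx^5  (order 5).
h: a_k = 0, 3, 9/2, -8, -27/8, 32/5, 81/80, …
ICs: h(0) = 0, h′(0) = 3, h′′(0) = 9, h′′′(0) = -48, h′′′′(0) = -81.

f: a_k = 0, 9, 0, -27/2, 0, 243/40, 0, …
g: a_k = 3, 0, -24, 0, 32, 0, -256/15, …
L₀ := lclm(L_f,L_g); ord L₀ ≤ 2+2.
h=∫₀ˣh₀: take L = L₀·Dx.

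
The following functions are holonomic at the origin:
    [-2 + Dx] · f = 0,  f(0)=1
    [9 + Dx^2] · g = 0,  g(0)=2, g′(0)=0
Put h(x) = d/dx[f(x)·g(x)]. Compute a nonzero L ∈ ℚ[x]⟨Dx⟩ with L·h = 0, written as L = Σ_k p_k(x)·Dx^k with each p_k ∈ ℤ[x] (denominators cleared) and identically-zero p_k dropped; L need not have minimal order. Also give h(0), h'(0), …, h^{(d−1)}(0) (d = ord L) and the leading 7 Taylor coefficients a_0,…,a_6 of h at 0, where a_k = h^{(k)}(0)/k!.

f: a_k = 1, 2, 2, 4/3, 2/3, 4/15, 4/45, …
g: a_k = 2, 0, -9, 0, 27/4, 0, -81/40, …
h₀=f·g: eliminate ⇒ L₀, order ≤ 1·2.
h₀' ⇒ L via d/dx closure of L₀.
L = 13 - 4·Dx + Dx^2  (order 2).
h: a_k = 4, -10, -46, -119/3, 61/6, 407/12, 3277/180, …
ICs: h(0) = 4, h′(0) = -10.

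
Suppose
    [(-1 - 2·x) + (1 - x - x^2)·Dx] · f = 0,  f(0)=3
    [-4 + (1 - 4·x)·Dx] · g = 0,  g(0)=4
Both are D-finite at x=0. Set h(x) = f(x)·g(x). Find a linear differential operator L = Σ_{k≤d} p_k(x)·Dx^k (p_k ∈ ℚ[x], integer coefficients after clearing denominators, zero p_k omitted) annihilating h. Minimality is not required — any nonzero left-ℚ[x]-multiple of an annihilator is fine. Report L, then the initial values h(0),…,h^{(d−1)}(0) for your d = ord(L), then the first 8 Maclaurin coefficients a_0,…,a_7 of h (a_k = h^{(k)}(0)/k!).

f: a_k = 3, 3, 6, 9, 15, 24, 39, 63, …
g: a_k = 4, 16, 64, 256, 1024, 4096, 16384, 65536, …
Product ⇒ symmetric product L₀, ord ≤ 1.
L = (-5 + 6·x + 12·x^2) + (1 - 5·x + 3·x^2 + 4·x^3)·Dx  (order 1).
h: a_k = 12, 60, 264, 1092, 4428, 17808, 71388, 285804, …
ICs: h(0) = 12.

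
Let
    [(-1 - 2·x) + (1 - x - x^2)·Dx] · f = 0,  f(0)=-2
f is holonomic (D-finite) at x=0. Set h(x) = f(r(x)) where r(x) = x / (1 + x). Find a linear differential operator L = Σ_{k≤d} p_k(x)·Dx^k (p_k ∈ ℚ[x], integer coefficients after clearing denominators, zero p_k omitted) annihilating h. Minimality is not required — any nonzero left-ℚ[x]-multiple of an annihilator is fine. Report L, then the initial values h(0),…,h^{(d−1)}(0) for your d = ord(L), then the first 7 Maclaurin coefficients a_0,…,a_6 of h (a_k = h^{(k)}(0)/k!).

L = (1 + 3·x) + (-1 - 2·x + x^3)·Dx  (order 1).
h: a_k = -2, -2, -2, 0, -2, 2, -4, …
ICs: h(0) = -2.

f: a_k = -2, -2, -4, -6, -10, -16, -26, …
Change of var in L_f (x↦r) gives L₀.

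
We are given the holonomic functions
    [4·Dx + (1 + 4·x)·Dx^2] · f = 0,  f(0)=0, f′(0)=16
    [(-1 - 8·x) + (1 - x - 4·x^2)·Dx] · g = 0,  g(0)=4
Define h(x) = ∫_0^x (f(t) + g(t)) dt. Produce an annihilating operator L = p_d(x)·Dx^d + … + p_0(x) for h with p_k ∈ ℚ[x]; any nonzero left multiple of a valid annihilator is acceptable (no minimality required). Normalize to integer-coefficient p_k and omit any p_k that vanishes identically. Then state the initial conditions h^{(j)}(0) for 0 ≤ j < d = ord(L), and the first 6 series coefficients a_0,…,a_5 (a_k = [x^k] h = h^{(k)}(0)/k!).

L = (-268 - 1616·x - 5504·x^2 - 4608·x^3 - 6144·x^4)·Dx^2 + (-11 - 360·x - 3008·x^2 - 7680·x^3 - 9472·x^4 - 10240·x^5)·Dx^3 + (7 + 67·x + 154·x^2 - 136·x^3 - 928·x^4 - 2176·x^5 - 2048·x^6)·Dx^4  (order 4).
h: a_k = 0, 4, 10, -4, 91/3, -28, …
ICs: h(0) = 0, h′(0) = 4, h′′(0) = 20, h′′′(0) = -24.

f: a_k = 0, 16, -32, 256/3, -256, 4096/5, …
g: a_k = 4, 4, 20, 36, 116, 260, …
Weyl lclm of L_f,L_g ⇒ L₀ (ord ≤ 3).
h=∫h₀ ⇒ L = L₀·Dx.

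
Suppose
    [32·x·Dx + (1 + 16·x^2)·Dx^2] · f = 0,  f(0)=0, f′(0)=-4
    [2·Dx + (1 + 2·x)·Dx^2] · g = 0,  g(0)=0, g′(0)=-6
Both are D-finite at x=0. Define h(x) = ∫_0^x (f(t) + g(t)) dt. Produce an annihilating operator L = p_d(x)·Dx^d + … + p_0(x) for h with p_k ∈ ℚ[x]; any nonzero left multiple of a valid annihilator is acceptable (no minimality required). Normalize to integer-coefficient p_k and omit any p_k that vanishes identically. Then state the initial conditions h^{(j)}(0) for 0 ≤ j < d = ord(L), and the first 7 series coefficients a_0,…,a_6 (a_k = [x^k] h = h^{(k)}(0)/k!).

L = (-32 - 192·x + 1536·x^2 + 1024·x^3)·Dx^2 + (-20 - 64·x + 576·x^2 + 3072·x^3 + 2048·x^4)·Dx^3 + (-1 + 14·x + 32·x^2 + 256·x^3 + 768·x^4 + 512·x^5)·Dx^4  (order 4).
h: a_k = 0, 0, -5, 2, 10/3, 12/5, -112/3, …
ICs: h(0) = 0, h′(0) = 0, h′′(0) = -10, h′′′(0) = 12.

f: a_k = 0, -4, 0, 64/3, 0, -1024/5, 0, …
g: a_k = 0, -6, 6, -8, 12, -96/5, 32, …
L₀ := lclm(L_f,L_g); ord L₀ ≤ 2+2.
∫: right-multiply L₀ by Dx.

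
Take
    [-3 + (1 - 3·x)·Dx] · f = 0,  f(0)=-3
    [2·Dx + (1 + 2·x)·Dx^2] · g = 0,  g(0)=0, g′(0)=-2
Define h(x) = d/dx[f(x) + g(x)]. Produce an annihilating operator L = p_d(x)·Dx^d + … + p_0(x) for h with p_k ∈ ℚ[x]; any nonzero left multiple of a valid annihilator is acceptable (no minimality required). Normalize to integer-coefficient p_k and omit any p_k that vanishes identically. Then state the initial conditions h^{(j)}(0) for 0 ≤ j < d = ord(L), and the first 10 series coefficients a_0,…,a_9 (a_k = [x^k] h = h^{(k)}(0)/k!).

f: a_k = -3, -9, -27, -81, -243, -729, -2187, -6561, -19683, -59049, …
g: a_k = 0, -2, 2, -8/3, 4, -32/5, 32/3, -128/7, 32, -512/9, …
L₀ := lclm(L_f,L_g); ord L₀ ≤ 1+2.
h=h₀': d/dx-closure on L₀ ⇒ L.
L = (78 + 36·x) + (23 + 132·x + 72·x^2)·Dx + (-4 + x + 27·x^2 + 18·x^3)·Dx^2  (order 2).
h: a_k = -11, -50, -251, -956, -3677, -13058, -46055, -157208, -531953, -1770446, …
ICs: h(0) = -11, h′(0) = -50.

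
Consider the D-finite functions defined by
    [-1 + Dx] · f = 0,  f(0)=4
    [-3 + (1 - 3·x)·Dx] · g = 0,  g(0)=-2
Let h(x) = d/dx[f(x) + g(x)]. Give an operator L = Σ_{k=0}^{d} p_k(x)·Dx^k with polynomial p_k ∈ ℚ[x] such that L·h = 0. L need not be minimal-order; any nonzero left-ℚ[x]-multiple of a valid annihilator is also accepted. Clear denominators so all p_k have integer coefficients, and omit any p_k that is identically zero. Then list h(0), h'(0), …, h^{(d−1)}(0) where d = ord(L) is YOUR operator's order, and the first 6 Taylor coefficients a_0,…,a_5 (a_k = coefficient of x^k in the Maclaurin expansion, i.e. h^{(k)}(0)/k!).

L = (48 + 18·x) + (-53 - 6·x + 9·x^2)·Dx + (5 - 12·x - 9·x^2)·Dx^2  (order 2).
h: a_k = -2, -32, -160, -1942/3, -14579/6, -262439/30, …
ICs: h(0) = -2, h′(0) = -32.

f: a_k = 4, 4, 2, 2/3, 1/6, 1/30, …
g: a_k = -2, -6, -18, -54, -162, -486, …
f+g: L₀ = lclm(L_f,L_g), ord ≤ 1+1.
h=h₀': d/dx-closure on L₀ ⇒ L.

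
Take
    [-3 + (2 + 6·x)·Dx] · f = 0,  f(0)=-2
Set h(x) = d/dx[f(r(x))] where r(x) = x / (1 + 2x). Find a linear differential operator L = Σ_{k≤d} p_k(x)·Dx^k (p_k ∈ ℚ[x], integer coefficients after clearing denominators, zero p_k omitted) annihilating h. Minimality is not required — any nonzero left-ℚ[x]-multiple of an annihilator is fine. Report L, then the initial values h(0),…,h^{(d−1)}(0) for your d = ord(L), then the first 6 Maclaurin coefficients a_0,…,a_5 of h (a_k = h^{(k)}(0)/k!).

f: a_k = -2, -3, 9/4, -27/8, 405/64, -1701/128, …
h₀=f(r): pull back L_f along r ⇒ L₀.
Differentiate: ansatz ord ≤ ord L₀ ⇒ L.
L = (-11 - 40·x) + (-2 - 14·x - 20·x^2)·Dx  (order 1).
h: a_k = -3, 33/2, -585/8, 4965/16, -169545/128, 1477503/256, …
ICs: h(0) = -3.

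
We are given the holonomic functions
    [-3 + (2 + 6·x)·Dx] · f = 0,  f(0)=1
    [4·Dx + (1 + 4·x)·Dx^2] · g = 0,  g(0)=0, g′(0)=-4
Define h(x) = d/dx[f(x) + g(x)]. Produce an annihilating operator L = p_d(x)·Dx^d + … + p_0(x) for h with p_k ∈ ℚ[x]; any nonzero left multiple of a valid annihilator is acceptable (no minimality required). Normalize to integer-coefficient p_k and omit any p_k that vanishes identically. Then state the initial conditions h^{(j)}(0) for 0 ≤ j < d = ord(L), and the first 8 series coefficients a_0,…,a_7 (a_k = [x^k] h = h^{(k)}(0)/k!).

f: a_k = 1, 3/2, -9/8, 27/16, -405/128, 1701/256, -15309/1024, 72171/2048, …
g: a_k = 0, -4, 8, -64/3, 64, -1024/5, 2048/3, -16384/7, …
Weyl lclm of L_f,L_g ⇒ L₀ (ord ≤ 3).
Derive L from L₀ (diff closure).
L = (84 + 144·x) + (101 + 552·x + 720·x^2)·Dx + (10 + 94·x + 288·x^2 + 288·x^3)·Dx^2  (order 2).
h: a_k = -5/2, 55/4, -943/16, 7787/32, -253639/256, 2051225/512, -33049235/2048, 265620787/4096, …
ICs: h(0) = -5/2, h′(0) = 55/4.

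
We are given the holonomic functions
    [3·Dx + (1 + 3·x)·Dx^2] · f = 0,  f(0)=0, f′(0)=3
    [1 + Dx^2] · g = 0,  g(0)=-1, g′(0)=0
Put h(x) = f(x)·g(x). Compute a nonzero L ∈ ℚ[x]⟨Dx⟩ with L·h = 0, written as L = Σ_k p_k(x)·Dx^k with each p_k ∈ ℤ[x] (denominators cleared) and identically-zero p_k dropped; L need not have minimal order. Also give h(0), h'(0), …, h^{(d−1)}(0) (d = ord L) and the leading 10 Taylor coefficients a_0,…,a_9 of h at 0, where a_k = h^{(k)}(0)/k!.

L = (-203 - 222·x - 189·x^2 + 432·x^3 + 324·x^4) + (-84 - 108·x + 648·x^2 + 648·x^3)·Dx + (-208 - 228·x - 54·x^2 + 864·x^3 + 648·x^4)·Dx^2 + (-84 - 108·x + 648·x^2 + 648·x^3)·Dx^3 + (-5 - 6·x + 135·x^2 + 432·x^3 + 324·x^4)·Dx^4  (order 4).
h: a_k = 0, -3, 9/2, -15/2, 18, -1769/40, 1785/16, -484679/1680, 60817/80, -27320809/13440, …
ICs: h(0) = 0, h′(0) = -3, h′′(0) = 9, h′′′(0) = -45.

f: a_k = 0, 3, -9/2, 9, -81/4, 243/5, -243/2, 2187/7, -6561/8, 2187, …
g: a_k = -1, 0, 1/2, 0, -1/24, 0, 1/720, 0, -1/40320, 0, …
f·g: L₀ = L_f ⊗_s L_g, ord ≤ 2·2.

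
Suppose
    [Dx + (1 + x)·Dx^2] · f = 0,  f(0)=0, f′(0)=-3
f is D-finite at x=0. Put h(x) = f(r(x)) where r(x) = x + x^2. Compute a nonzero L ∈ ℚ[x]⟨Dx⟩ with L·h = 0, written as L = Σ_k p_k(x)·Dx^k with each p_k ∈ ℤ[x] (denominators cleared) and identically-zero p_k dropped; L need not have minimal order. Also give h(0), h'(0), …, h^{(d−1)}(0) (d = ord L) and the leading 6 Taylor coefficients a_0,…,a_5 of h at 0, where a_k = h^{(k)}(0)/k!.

f: a_k = 0, -3, 3/2, -1, 3/4, -3/5, …
f∘r: x↦r, Dx↦Dx/r' in L_f ⇒ L₀.
L = (-1 + 2·x + 2·x^2)·Dx + (1 + 3·x + 3·x^2 + 2·x^3)·Dx^2  (order 2).
h: a_k = 0, -3, -3/2, 2, -3/4, -3/5, …
ICs: h(0) = 0, h′(0) = -3.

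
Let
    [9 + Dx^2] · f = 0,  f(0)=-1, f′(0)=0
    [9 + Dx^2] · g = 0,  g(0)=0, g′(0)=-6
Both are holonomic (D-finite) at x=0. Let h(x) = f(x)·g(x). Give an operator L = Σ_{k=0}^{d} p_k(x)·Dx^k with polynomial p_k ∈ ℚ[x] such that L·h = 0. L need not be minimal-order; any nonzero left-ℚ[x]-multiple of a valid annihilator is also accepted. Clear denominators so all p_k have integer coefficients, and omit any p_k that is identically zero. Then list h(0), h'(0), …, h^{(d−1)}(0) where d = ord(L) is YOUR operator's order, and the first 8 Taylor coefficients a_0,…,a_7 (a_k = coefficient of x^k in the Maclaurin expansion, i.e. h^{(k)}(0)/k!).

f: a_k = -1, 0, 9/2, 0, -27/8, 0, 81/80, 0, …
g: a_k = 0, -6, 0, 9, 0, -81/20, 0, 243/280, …
L₀ := L_f ⊗_s L_g (sym. prod.), ord ≤ 4.
L = 36·Dx + Dx^3  (order 3).
h: a_k = 0, 6, 0, -36, 0, 324/5, 0, -1944/35, …
ICs: h(0) = 0, h′(0) = 6, h′′(0) = 0.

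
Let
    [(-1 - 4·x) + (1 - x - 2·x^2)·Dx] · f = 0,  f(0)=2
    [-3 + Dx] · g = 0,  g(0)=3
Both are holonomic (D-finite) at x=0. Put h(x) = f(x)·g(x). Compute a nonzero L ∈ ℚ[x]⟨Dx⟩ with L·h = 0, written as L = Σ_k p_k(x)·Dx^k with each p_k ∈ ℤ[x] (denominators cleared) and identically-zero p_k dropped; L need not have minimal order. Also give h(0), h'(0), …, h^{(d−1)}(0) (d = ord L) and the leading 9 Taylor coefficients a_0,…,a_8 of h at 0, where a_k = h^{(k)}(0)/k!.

L = (4 + x - 6·x^2) + (-1 + x + 2·x^2)·Dx  (order 1).
h: a_k = 6, 24, 63, 138, 1137/4, 2862/5, 45879/40, 321213/140, 10280043/2240, …
ICs: h(0) = 6.

f: a_k = 2, 2, 6, 10, 22, 42, 86, 170, 342, …
g: a_k = 3, 9, 27/2, 27/2, 81/8, 243/40, 243/80, 729/560, 2187/4480, …
f·g: L₀ = L_f ⊗_s L_g, ord ≤ 1·1.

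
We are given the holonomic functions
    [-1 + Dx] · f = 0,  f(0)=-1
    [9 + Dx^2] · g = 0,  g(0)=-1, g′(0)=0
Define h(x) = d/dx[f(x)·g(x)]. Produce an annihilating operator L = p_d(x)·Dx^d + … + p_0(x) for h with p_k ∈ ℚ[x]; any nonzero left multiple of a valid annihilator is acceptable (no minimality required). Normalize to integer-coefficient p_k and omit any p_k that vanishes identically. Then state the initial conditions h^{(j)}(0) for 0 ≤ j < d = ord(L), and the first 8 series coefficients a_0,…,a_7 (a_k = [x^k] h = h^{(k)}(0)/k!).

L = 10 - 2·Dx + Dx^2  (order 2).
h: a_k = 1, -8, -13, 14/3, 79/6, 44/15, -307/90, -527/315, …
ICs: h(0) = 1, h′(0) = -8.

f: a_k = -1, -1, -1/2, -1/6, -1/24, -1/120, -1/720, -1/5040, …
g: a_k = -1, 0, 9/2, 0, -27/8, 0, 81/80, 0, …
f·g: L₀ = L_f ⊗_s L_g, ord ≤ 1·2.
Derive L from L₀ (diff closure).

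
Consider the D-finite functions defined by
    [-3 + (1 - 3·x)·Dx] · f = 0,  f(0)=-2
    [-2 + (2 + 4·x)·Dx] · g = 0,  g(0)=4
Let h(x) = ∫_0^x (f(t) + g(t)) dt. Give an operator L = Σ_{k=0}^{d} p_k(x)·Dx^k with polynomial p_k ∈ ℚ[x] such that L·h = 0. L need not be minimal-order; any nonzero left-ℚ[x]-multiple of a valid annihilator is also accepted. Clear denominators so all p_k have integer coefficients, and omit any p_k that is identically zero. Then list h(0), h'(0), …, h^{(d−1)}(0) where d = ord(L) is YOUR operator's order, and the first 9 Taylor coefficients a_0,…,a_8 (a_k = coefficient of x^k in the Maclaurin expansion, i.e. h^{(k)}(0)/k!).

f: a_k = -2, -6, -18, -54, -162, -486, -1458, -4374, -13122, …
g: a_k = 4, 4, -2, 2, -5/2, 7/2, -21/4, 33/4, -429/32, …
f+g: L₀ = lclm(L_f,L_g), ord ≤ 1+1.
h=∫₀ˣh₀: take L = L₀·Dx.
L = (-42 - 54·x)·Dx + (38 + 132·x + 162·x^2)·Dx^2 + (-4 - 14·x + 42·x^2 + 108·x^3)·Dx^3  (order 3).
h: a_k = 0, 2, -1, -20/3, -13, -329/10, -965/12, -5853/28, -17463/32, …
ICs: h(0) = 0, h′(0) = 2, h′′(0) = -2.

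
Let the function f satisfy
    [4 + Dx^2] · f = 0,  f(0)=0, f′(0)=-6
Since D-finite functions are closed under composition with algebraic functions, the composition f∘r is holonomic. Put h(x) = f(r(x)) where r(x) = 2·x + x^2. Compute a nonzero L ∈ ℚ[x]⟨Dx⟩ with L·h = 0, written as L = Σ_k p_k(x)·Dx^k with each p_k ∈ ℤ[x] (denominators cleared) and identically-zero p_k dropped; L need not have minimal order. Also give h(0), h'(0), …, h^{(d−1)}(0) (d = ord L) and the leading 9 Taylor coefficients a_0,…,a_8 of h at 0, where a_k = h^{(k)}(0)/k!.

L = (16 + 48·x + 48·x^2 + 16·x^3) - Dx + (1 + x)·Dx^2  (order 2).
h: a_k = 0, -12, -6, 32, 48, -8/5, -60, -5696/105, 32/15, …
ICs: h(0) = 0, h′(0) = -12.

f: a_k = 0, -6, 0, 4, 0, -4/5, 0, 8/105, 0, …
Change of var in L_f (x↦r) gives L₀.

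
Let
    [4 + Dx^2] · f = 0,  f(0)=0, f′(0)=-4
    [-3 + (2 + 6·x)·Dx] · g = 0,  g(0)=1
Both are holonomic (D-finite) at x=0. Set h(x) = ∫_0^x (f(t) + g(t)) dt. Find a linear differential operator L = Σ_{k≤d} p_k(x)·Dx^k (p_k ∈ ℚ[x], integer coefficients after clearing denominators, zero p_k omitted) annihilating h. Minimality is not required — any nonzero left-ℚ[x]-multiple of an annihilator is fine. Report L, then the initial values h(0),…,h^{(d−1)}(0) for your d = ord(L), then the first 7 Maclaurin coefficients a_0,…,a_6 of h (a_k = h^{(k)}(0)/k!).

f: a_k = 0, -4, 0, 8/3, 0, -8/15, 0, …
g: a_k = 1, 3/2, -9/8, 27/16, -405/128, 1701/256, -15309/1024, …
Sum ⇒ L₀ = lclm(L_f,L_g) in ℚ(x)⟨Dx⟩.
h=∫₀ˣh₀: take L = L₀·Dx.
L = (-516 - 1152·x - 1728·x^2)·Dx + (56 + 936·x + 3456·x^2 + 3456·x^3)·Dx^2 + (-129 - 288·x - 432·x^2)·Dx^3 + (14 + 234·x + 864·x^2 + 864·x^3)·Dx^4  (order 4).
h: a_k = 0, 1, -5/4, -3/8, 209/192, -81/128, 23467/23040, …
ICs: h(0) = 0, h′(0) = 1, h′′(0) = -5/2, h′′′(0) = -9/4.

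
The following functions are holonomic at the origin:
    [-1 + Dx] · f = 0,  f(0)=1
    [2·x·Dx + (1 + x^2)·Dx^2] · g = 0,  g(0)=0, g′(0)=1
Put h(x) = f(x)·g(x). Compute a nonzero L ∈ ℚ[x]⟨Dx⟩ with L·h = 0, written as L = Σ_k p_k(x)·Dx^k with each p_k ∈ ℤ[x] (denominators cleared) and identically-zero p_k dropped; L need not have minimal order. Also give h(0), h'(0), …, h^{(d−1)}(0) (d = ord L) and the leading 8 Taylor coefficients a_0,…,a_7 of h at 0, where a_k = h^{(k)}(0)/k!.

L = (1 - 2·x + x^2) + (-2 + 2·x - 2·x^2)·Dx + (1 + x^2)·Dx^2  (order 2).
h: a_k = 0, 1, 1, 1/6, -1/6, 3/40, 11/72, -31/560, …
ICs: h(0) = 0, h′(0) = 1.

f: a_k = 1, 1, 1/2, 1/6, 1/24, 1/120, 1/720, 1/5040, …
g: a_k = 0, 1, 0, -1/3, 0, 1/5, 0, -1/7, …
Product ⇒ symmetric product L₀, ord ≤ 2.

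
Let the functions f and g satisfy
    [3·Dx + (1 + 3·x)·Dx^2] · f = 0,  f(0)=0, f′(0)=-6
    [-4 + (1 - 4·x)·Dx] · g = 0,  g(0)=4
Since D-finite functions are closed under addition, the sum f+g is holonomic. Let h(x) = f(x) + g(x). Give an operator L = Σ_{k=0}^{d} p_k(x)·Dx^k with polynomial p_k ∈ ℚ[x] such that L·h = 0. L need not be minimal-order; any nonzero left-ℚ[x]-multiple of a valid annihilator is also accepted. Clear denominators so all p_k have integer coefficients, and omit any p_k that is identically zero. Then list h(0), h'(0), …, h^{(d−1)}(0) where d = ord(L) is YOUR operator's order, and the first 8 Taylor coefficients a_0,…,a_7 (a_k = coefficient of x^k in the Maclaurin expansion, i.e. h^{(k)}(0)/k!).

f: a_k = 0, -6, 9, -18, 81/2, -486/5, 243, -4374/7, …
g: a_k = 4, 16, 64, 256, 1024, 4096, 16384, 65536, …
Weyl lclm of L_f,L_g ⇒ L₀ (ord ≤ 3).
L = (-432 - 288·x)·Dx + (-78 - 720·x - 576·x^2)·Dx^2 + (11 + x - 144·x^2 - 144·x^3)·Dx^3  (order 3).
h: a_k = 4, 10, 73, 238, 2129/2, 19994/5, 16627, 454378/7, …
ICs: h(0) = 4, h′(0) = 10, h′′(0) = 146.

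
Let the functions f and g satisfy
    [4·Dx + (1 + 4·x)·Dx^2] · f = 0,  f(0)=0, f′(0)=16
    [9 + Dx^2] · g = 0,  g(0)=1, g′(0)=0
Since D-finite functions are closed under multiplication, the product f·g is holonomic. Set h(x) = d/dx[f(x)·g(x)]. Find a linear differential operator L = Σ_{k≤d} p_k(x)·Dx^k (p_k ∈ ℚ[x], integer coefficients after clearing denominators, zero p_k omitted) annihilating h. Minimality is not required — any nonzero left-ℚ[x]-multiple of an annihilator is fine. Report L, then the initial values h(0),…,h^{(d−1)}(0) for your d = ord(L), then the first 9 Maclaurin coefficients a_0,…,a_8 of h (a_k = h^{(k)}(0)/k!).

L = (-153603 - 635688·x - 3184272·x^2 - 4292352·x^3 + 12503808·x^4 + 40310784·x^5 + 26873856·x^6) + (-47736 - 304992·x - 311040·x^2 + 2073600·x^3 + 7464960·x^4 + 5971968·x^5)·Dx + (-19110 - 88272·x - 352800·x^2 + 41472·x^3 + 3773952·x^4 + 8957952·x^5 + 5971968·x^6)·Dx^2 + (-5304 - 33888·x - 34560·x^2 + 230400·x^3 + 829440·x^4 + 663552·x^5)·Dx^3 + (-227 - 1960·x + 112·x^2 + 57600·x^3 + 264960·x^4 + 497664·x^5 + 331776·x^6)·Dx^4  (order 4).
h: a_k = 16, -64, 40, -448, 2446, -10120, 208169/5, -852464/5, 194189089/280, …
ICs: h(0) = 16, h′(0) = -64, h′′(0) = 80, h′′′(0) = -2688.

f: a_k = 0, 16, -32, 256/3, -256, 4096/5, -8192/3, 65536/7, -32768, …
g: a_k = 1, 0, -9/2, 0, 27/8, 0, -81/80, 0, 729/4480, …
h₀=f·g: eliminate ⇒ L₀, order ≤ 2·2.
h₀' ⇒ L via d/dx closure of L₀.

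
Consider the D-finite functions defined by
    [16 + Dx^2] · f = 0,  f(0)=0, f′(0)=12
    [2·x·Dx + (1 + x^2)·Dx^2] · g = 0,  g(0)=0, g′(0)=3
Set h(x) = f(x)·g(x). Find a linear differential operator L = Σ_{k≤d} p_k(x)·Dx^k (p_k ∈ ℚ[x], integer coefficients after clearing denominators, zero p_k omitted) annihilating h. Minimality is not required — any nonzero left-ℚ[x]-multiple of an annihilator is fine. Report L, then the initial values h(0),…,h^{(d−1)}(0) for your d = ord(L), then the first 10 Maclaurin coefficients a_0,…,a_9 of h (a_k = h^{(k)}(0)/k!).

L = (5440 + 19136·x^2 + 25856·x^4 + 16384·x^6 + 4096·x^8) + (1152·x + 3200·x^3 + 3072·x^5 + 1024·x^7)·Dx + (612 + 2252·x^2 + 3168·x^4 + 2048·x^6 + 512·x^8)·Dx^2 + (72·x + 200·x^3 + 192·x^5 + 64·x^7)·Dx^3 + (17 + 66·x^2 + 97·x^4 + 64·x^6 + 16·x^8)·Dx^4  (order 4).
h: a_k = 0, 0, 36, 0, -108, 0, 116, 0, -396/5, 0, …
ICs: h(0) = 0, h′(0) = 0, h′′(0) = 72, h′′′(0) = 0.

f: a_k = 0, 12, 0, -32, 0, 128/5, 0, -1024/105, 0, 2048/945, …
g: a_k = 0, 3, 0, -1, 0, 3/5, 0, -3/7, 0, 1/3, …
Product ⇒ symmetric product L₀, ord ≤ 4.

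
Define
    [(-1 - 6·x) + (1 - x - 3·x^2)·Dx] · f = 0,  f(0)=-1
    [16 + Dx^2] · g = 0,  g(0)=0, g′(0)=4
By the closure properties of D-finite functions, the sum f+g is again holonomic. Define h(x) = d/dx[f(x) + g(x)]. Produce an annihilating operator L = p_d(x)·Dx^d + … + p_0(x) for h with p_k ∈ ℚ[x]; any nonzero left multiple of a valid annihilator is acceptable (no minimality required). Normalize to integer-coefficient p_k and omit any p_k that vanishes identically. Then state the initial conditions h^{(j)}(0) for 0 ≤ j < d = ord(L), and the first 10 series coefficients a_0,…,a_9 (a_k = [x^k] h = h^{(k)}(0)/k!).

L = (4672 + 20416·x + 66304·x^2 + 32640·x^3 + 66240·x^4 + 62208·x^5 + 62208·x^6) + (-464 - 2352·x + 3792·x^2 + 6752·x^3 - 2400·x^4 + 5184·x^5 + 24192·x^6 + 20736·x^7)·Dx + (292 + 1276·x + 4144·x^2 + 2040·x^3 + 4140·x^4 + 3888·x^5 + 3888·x^6)·Dx^2 + (-29 - 147·x + 237·x^2 + 422·x^3 - 150·x^4 + 324·x^5 + 1512·x^6 + 1296·x^7)·Dx^3  (order 3).
h: a_k = 3, -8, -53, -76, -472/3, -582, -69379/45, -4064, -3283717/315, -26830, …
ICs: h(0) = 3, h′(0) = -8, h′′(0) = -106.

f: a_k = -1, -1, -4, -7, -19, -40, -97, -217, -508, -1159, …
g: a_k = 0, 4, 0, -32/3, 0, 128/15, 0, -1024/315, 0, 2048/2835, …
L₀ := lclm(L_f,L_g); ord L₀ ≤ 1+2.
Derive L from L₀ (diff closure).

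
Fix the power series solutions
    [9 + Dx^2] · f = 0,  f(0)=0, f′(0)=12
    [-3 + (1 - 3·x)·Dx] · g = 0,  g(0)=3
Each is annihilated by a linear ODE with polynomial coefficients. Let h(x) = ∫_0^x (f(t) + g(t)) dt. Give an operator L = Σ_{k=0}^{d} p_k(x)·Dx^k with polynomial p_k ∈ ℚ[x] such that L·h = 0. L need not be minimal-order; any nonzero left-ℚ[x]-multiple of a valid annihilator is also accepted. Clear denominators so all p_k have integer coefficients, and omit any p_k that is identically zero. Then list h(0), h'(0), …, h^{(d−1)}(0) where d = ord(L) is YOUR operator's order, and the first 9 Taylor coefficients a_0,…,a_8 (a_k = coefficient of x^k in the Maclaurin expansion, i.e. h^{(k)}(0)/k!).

L = (-63 + 54·x - 81·x^2)·Dx + (9 - 45·x + 81·x^2 - 81·x^3)·Dx^2 + (-7 + 6·x - 9·x^2)·Dx^3 + (1 - 5·x + 9·x^2 - 9·x^3)·Dx^4  (order 4).
h: a_k = 0, 3, 21/2, 9, 63/4, 243/5, 2457/20, 2187/7, 918297/1120, …
ICs: h(0) = 0, h′(0) = 3, h′′(0) = 21, h′′′(0) = 54.

f: a_k = 0, 12, 0, -18, 0, 81/10, 0, -243/140, 0, …
g: a_k = 3, 9, 27, 81, 243, 729, 2187, 6561, 19683, …
f+g: L₀ = lclm(L_f,L_g), ord ≤ 2+1.
h=∫₀ˣh₀: take L = L₀·Dx.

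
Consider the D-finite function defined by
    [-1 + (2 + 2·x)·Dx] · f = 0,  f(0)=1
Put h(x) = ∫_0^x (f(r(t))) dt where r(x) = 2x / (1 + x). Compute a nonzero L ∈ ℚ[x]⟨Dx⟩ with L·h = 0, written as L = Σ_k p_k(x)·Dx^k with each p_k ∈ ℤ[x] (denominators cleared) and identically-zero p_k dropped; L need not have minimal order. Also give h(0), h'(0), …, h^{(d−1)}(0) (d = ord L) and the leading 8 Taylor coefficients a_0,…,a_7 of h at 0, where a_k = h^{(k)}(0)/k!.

L = -Dx + (1 + 4·x + 3·x^2)·Dx^2  (order 2).
h: a_k = 0, 1, 1/2, -1/2, 5/8, -37/40, 25/16, -327/112, …
ICs: h(0) = 0, h′(0) = 1.

f: a_k = 1, 1/2, -1/8, 1/16, -5/128, 7/256, -21/1024, 33/2048, …
h₀=f(r): pull back L_f along r ⇒ L₀.
h=∫₀ˣh₀: take L = L₀·Dx.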